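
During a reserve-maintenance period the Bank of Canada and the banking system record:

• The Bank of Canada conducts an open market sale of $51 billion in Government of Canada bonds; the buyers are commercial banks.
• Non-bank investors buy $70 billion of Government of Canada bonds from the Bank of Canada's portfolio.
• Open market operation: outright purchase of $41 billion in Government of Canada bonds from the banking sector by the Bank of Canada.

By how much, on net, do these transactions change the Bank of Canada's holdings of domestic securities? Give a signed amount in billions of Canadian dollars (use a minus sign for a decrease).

OMO sale (to banks) $51 billion: securities removed from the Bank of Canada's portfolio → −$51B.
Asset sale (to non-banks) $70 billion: securities removed from the Bank of Canada's portfolio → −$70B.
OMO purchase (from banks) $41 billion: securities added to the Bank of Canada's portfolio → +$41B.
Net: −51 − 70 + 41 = -$80 billion.

-$80 billion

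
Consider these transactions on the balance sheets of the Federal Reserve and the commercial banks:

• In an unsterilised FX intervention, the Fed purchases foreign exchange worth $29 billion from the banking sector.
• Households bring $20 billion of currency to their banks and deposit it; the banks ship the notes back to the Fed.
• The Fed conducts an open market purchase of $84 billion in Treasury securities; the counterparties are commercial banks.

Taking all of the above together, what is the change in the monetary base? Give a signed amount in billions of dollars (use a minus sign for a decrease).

+$113 billion

FX purchase $29 billion: Fed balance sheet expands → +$29B.
Currency deposit $20 billion: just a shift between currency and reserves — both are base money → 0.
OMO purchase (from banks) $84 billion: Fed balance sheet expands → +$84B.
Net: 29 + 0 + 84 = +$113 billion.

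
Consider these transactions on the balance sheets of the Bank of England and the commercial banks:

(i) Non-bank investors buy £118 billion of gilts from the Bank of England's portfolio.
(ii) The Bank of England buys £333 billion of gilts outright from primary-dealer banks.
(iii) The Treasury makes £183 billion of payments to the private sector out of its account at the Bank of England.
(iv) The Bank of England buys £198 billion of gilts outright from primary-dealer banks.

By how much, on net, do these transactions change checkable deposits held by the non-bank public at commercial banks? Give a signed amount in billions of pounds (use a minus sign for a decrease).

+£65 billion

Bank of England balance sheet:
  Assets:      Securities +£413B
  Liabilities: Bank reserves +£596B, Government deposits −£183B
Commercial banking system:
  Assets:      Reserves at CB +£596B, Securities −£531B
  Liabilities: Checkable deposits +£65B
So the change in checkable deposits held by the non-bank public at commercial banks is +£65 billion.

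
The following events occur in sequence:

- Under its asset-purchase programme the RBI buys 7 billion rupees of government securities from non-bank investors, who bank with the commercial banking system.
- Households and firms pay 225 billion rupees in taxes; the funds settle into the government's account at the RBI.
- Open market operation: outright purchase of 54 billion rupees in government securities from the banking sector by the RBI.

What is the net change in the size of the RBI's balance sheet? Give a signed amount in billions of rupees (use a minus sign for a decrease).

RBI balance sheet:
  Assets:      Securities +61B
  Liabilities: Bank reserves −164B, Government deposits +225B
Change in total RBI assets = +61 billion.

+61 billion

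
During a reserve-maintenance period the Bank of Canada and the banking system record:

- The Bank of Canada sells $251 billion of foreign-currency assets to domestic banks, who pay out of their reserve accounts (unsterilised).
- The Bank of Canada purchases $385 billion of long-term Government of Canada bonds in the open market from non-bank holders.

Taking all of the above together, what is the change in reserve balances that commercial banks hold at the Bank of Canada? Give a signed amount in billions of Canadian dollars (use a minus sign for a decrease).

+$134 billion

Bank of Canada balance sheet:
  Assets:      Securities +$385B, Foreign assets −$251B
  Liabilities: Bank reserves +$134B
Commercial banking system:
  Assets:      Reserves at CB +$134B, Foreign assets +$251B
  Liabilities: Checkable deposits +$385B
So the change in reserve balances that commercial banks hold at the Bank of Canada is +$134 billion.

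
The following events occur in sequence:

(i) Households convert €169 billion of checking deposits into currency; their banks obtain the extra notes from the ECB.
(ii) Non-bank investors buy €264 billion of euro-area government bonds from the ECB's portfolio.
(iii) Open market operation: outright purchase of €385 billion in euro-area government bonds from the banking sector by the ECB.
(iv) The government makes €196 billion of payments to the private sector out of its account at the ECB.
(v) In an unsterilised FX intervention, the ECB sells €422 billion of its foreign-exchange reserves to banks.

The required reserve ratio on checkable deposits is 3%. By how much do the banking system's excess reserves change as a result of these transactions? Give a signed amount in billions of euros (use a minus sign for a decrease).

Currency withdrawal €169 billion: reserves −€169B, deposits −€169B.
Asset sale (to non-banks) €264 billion: reserves −€264B, deposits −€264B.
OMO purchase (from banks) €385 billion: reserves +€385B, deposits 0.
Government spending €196 billion: reserves +€196B, deposits +€196B.
FX sale €422 billion: reserves −€422B, deposits 0.
Totals: Δreserves = −€274B, Δdeposits = −€237B.
Δrequired reserves = 3% × −€237B = −€7.11B.
Δexcess reserves = Δreserves − Δrequired = −€274B − (−€7.11B) = -€266.89 billion.

-€266.89 billion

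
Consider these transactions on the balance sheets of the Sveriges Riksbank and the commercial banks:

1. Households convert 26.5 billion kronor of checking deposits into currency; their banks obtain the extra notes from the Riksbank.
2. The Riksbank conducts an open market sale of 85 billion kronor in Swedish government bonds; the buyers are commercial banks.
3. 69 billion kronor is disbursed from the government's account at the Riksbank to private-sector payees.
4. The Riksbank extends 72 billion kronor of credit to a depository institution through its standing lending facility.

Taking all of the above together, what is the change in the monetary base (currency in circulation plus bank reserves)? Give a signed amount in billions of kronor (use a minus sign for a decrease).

+56 billion

Currency withdrawal 26.5 billion kronor: just a shift between currency and reserves — both are base money → 0.
OMO sale (to banks) 85 billion kronor: Riksbank balance sheet contracts → −85B.
Government spending 69 billion kronor: a non-base liability converts back to reserves → +69B.
Discount-window loan 72 billion kronor: Riksbank balance sheet expands → +72B.
Net: 0 − 85 + 69 + 72 = +56 billion.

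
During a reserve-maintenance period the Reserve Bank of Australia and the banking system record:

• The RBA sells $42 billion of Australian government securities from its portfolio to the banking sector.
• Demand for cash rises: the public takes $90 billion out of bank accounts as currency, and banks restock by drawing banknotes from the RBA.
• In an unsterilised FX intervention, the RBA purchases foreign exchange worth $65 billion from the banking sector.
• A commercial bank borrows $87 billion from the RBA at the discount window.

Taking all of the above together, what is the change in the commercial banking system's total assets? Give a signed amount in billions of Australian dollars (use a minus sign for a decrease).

RBA balance sheet:
  Assets:      Securities −$42B, Loans to banks +$87B, Foreign assets +$65B
  Liabilities: Bank reserves +$20B, Currency in circulation +$90B
Commercial banking system:
  Assets:      Reserves at CB +$20B, Securities +$42B, Foreign assets −$65B
  Liabilities: Checkable deposits −$90B, Borrowings from CB +$87B
Change in total bank assets = -$3 billion.

-$3 billion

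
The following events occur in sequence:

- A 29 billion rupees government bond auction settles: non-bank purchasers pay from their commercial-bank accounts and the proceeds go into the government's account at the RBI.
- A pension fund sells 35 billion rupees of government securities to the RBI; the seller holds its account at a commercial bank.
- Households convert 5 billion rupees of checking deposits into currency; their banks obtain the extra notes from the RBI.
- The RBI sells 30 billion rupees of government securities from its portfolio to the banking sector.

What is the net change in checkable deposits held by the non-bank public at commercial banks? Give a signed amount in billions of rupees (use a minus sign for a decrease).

RBI balance sheet:
  Assets:      Securities +5B
  Liabilities: Bank reserves −29B, Currency in circulation +5B, Government deposits +29B
Commercial banking system:
  Assets:      Reserves at CB −29B, Securities +30B
  Liabilities: Checkable deposits +1B
So the change in checkable deposits held by the non-bank public at commercial banks is +1 billion.

+1 billion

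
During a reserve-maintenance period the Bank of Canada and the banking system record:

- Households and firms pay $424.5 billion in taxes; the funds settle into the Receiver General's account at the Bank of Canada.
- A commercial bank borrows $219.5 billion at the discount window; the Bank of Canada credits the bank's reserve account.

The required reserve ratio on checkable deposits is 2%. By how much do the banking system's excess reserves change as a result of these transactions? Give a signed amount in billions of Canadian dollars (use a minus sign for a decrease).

-$196.51 billion

Government account inflow $424.5 billion: reserves −$424.5B, deposits −$424.5B.
Discount-window loan $219.5 billion: reserves +$219.5B, deposits 0.
Totals: Δreserves = −$205B, Δdeposits = −$424.5B.
Δrequired reserves = 2% × −$424.5B = −$8.49B.
Δexcess reserves = Δreserves − Δrequired = −$205B − (−$8.49B) = -$196.51 billion.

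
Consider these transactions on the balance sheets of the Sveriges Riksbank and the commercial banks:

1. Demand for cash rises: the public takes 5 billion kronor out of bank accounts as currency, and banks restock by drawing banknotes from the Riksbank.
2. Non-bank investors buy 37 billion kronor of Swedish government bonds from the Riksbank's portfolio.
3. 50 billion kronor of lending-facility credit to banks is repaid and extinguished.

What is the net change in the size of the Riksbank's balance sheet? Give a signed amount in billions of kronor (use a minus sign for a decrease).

Currency withdrawal 5 billion kronor: only the composition of liabilities changes → 0.
Asset sale (to non-banks) 37 billion kronor: a Riksbank asset is shed → −37B.
Discount-window repayment 50 billion kronor: a Riksbank asset is shed → −50B.
Net: 0 − 37 − 50 = -87 billion.

-87 billion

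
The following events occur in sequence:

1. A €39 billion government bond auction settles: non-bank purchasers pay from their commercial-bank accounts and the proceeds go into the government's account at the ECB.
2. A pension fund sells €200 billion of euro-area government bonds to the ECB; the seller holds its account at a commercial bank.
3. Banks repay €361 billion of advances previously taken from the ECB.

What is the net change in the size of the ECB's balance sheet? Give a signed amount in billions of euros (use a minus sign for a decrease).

ECB balance sheet:
  Assets:      Securities +€200B, Loans to banks −€361B
  Liabilities: Bank reserves −€200B, Government deposits +€39B
Change in total ECB assets = -€161 billion.

-€161 billion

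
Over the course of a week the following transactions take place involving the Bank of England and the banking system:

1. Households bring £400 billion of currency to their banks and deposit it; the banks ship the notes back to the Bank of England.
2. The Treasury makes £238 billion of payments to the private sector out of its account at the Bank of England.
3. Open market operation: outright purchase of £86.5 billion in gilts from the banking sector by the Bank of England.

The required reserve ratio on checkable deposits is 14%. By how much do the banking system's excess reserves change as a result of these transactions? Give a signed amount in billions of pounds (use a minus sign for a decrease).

+£635.18 billion

Currency deposit £400 billion: reserves +£400B, deposits +£400B.
Government spending £238 billion: reserves +£238B, deposits +£238B.
OMO purchase (from banks) £86.5 billion: reserves +£86.5B, deposits 0.
Totals: Δreserves = +£724.5B, Δdeposits = +£638B.
Δrequired reserves = 14% × +£638B = +£89.32B.
Δexcess reserves = Δreserves − Δrequired = +£724.5B − (+£89.32B) = +£635.18 billion.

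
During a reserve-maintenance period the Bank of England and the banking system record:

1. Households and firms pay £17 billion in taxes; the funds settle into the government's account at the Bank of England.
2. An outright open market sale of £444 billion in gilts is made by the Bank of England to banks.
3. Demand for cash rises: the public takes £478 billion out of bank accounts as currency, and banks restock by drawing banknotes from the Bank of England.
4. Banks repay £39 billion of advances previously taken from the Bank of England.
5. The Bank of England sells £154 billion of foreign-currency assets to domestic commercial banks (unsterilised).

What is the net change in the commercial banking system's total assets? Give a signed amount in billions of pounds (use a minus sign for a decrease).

Bank of England balance sheet:
  Assets:      Securities −£444B, Loans to banks −£39B, Foreign assets −£154B
  Liabilities: Bank reserves −£1132B, Currency in circulation +£478B, Government deposits +£17B
Commercial banking system:
  Assets:      Reserves at CB −£1132B, Securities +£444B, Foreign assets +£154B
  Liabilities: Checkable deposits −£495B, Borrowings from CB −£39B
Change in total bank assets = -£534 billion.

-£534 billion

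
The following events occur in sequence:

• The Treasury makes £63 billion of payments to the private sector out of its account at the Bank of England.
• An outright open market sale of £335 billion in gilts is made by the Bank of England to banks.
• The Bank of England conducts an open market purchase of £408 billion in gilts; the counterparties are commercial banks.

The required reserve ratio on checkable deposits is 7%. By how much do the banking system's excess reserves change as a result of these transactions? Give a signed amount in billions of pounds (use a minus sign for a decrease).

Government spending £63 billion: reserves +£63B, deposits +£63B.
OMO sale (to banks) £335 billion: reserves −£335B, deposits 0.
OMO purchase (from banks) £408 billion: reserves +£408B, deposits 0.
Totals: Δreserves = +£136B, Δdeposits = +£63B.
Δrequired reserves = 7% × +£63B = +£4.41B.
Δexcess reserves = Δreserves − Δrequired = +£136B − (+£4.41B) = +£131.59 billion.

+£131.59 billion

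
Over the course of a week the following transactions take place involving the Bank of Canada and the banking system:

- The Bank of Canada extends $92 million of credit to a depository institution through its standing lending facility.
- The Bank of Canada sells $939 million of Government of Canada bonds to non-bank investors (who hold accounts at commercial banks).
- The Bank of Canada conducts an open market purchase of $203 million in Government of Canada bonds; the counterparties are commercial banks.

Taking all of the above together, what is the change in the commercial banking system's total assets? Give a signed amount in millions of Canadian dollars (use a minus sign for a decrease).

-$847 million

Discount-window loan $92 million: bank balance sheets expand → +$92M.
Asset sale (to non-banks) $939 million: bank balance sheets shrink → −$939M.
OMO purchase (from banks) $203 million: just an asset swap on bank balance sheets → 0.
Net: 92 − 939 + 0 = -$847 million.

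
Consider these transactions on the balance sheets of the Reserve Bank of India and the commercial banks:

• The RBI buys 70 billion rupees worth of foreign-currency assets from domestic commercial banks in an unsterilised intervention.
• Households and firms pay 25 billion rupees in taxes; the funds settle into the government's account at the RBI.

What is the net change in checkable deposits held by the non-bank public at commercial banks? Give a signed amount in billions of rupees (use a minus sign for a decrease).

-25 billion

FX purchase 70 billion rupees: the counterparty is a bank, so public deposits are unchanged → 0.
Government account inflow 25 billion rupees: non-bank counterparties' bank balances fall → −25B.
Net: 0 − 25 = -25 billion.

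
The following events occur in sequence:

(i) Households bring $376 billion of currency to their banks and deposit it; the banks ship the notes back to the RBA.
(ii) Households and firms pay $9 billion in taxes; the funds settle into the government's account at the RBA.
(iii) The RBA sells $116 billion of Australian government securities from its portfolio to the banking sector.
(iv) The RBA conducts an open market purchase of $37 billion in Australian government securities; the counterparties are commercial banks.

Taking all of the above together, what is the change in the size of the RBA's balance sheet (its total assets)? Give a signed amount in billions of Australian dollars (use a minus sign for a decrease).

-$79 billion

RBA balance sheet:
  Assets:      Securities −$79B
  Liabilities: Bank reserves +$288B, Currency in circulation −$376B, Government deposits +$9B
Change in total RBA assets = -$79 billion.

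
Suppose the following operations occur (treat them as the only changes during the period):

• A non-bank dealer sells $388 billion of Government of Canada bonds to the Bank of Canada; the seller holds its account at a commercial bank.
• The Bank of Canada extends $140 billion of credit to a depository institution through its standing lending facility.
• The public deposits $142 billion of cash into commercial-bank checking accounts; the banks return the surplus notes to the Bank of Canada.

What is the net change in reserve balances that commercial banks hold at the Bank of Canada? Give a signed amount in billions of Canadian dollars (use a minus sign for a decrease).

+$670 billion

Bank of Canada balance sheet:
  Assets:      Securities +$388B, Loans to banks +$140B
  Liabilities: Bank reserves +$670B, Currency in circulation −$142B
Commercial banking system:
  Assets:      Reserves at CB +$670B
  Liabilities: Checkable deposits +$530B, Borrowings from CB +$140B
So the change in reserve balances that commercial banks hold at the Bank of Canada is +$670 billion.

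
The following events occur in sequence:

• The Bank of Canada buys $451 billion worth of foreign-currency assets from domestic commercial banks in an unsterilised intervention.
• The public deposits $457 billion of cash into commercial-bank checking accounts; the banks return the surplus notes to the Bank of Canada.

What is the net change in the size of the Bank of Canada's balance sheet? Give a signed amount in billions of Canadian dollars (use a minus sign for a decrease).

Bank of Canada balance sheet:
  Assets:      Foreign assets +$451B
  Liabilities: Bank reserves +$908B, Currency in circulation −$457B
Commercial banking system:
  Assets:      Reserves at CB +$908B, Foreign assets −$451B
  Liabilities: Checkable deposits +$457B
Change in total Bank of Canada assets = +$451 billion.

+$451 billion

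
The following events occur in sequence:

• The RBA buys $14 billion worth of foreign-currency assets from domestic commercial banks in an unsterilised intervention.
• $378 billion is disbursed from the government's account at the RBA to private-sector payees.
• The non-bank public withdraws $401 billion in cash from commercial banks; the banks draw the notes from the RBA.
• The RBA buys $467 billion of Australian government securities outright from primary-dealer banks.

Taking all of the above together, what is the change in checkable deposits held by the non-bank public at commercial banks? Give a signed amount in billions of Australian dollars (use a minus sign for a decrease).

RBA balance sheet:
  Assets:      Securities +$467B, Foreign assets +$14B
  Liabilities: Bank reserves +$458B, Currency in circulation +$401B, Government deposits −$378B
Commercial banking system:
  Assets:      Reserves at CB +$458B, Securities −$467B, Foreign assets −$14B
  Liabilities: Checkable deposits −$23B
So the change in checkable deposits held by the non-bank public at commercial banks is -$23 billion.

-$23 billion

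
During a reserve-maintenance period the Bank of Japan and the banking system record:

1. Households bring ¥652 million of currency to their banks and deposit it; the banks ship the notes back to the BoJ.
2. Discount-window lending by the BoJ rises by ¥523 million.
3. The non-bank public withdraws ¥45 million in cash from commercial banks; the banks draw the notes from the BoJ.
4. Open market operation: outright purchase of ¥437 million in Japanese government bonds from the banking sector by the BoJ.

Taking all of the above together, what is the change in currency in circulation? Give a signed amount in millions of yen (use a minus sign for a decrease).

-¥607 million

Currency deposit ¥652 million: notes return to the central bank → −¥652M.
Discount-window loan ¥523 million: no currency enters or leaves circulation → 0.
Currency withdrawal ¥45 million: notes leave the central bank → +¥45M.
OMO purchase (from banks) ¥437 million: no currency enters or leaves circulation → 0.
Net: −652 + 0 + 45 + 0 = -¥607 million.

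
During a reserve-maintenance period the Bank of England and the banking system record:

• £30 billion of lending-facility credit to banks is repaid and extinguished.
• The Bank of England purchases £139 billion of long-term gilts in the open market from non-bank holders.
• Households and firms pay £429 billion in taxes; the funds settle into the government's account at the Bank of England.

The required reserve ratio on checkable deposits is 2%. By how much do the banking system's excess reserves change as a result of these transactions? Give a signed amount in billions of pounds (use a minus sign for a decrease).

Discount-window repayment £30 billion: reserves −£30B, deposits 0.
Asset purchase (from non-banks) £139 billion: reserves +£139B, deposits +£139B.
Government account inflow £429 billion: reserves −£429B, deposits −£429B.
Totals: Δreserves = −£320B, Δdeposits = −£290B.
Δrequired reserves = 2% × −£290B = −£5.8B.
Δexcess reserves = Δreserves − Δrequired = −£320B − (−£5.8B) = -£314.2 billion.

-£314.2 billion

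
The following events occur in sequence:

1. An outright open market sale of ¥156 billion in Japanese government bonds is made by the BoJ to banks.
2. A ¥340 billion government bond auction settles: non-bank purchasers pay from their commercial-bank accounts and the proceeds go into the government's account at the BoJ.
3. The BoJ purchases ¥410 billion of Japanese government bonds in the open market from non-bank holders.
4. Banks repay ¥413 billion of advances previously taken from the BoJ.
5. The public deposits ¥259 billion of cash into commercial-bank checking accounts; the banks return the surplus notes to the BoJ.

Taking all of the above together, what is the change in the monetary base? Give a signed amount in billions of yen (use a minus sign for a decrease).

BoJ balance sheet:
  Assets:      Securities +¥254B, Loans to banks −¥413B
  Liabilities: Bank reserves −¥240B, Currency in circulation −¥259B, Government deposits +¥340B
Commercial banking system:
  Assets:      Reserves at CB −¥240B, Securities +¥156B
  Liabilities: Checkable deposits +¥329B, Borrowings from CB −¥413B
Monetary base = currency + reserves: −¥259B + (−¥240B) = -¥499 billion.

-¥499 billion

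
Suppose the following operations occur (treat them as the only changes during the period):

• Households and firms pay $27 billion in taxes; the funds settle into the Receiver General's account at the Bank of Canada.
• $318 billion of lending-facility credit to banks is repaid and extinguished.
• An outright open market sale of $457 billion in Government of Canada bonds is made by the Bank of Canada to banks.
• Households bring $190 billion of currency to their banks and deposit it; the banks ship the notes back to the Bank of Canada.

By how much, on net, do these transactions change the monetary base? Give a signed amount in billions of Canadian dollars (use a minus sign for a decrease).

Bank of Canada balance sheet:
  Assets:      Securities −$457B, Loans to banks −$318B
  Liabilities: Bank reserves −$612B, Currency in circulation −$190B, Government deposits +$27B
Monetary base = currency + reserves: −$190B + (−$612B) = -$802 billion.

-$802 billion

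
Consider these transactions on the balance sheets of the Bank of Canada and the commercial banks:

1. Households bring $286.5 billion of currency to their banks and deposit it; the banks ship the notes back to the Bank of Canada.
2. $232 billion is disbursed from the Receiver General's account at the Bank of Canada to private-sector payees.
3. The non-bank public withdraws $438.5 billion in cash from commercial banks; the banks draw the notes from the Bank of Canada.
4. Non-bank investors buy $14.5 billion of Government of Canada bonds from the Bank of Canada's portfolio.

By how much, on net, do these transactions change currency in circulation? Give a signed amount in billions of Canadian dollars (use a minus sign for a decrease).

+$152 billion

Currency deposit $286.5 billion: notes return to the central bank → −$286.5B.
Government spending $232 billion: no currency enters or leaves circulation → 0.
Currency withdrawal $438.5 billion: notes leave the central bank → +$438.5B.
Asset sale (to non-banks) $14.5 billion: no currency enters or leaves circulation → 0.
Net: −286.5 + 0 + 438.5 + 0 = +$152 billion.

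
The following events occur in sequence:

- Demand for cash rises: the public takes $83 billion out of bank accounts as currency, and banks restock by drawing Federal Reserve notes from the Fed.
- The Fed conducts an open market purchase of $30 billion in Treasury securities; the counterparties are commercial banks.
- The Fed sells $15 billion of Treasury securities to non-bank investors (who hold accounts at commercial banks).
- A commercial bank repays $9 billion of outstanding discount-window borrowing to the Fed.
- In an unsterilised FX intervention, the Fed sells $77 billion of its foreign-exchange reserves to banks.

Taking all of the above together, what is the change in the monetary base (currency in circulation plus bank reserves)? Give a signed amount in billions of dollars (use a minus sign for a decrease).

Fed balance sheet:
  Assets:      Securities +$15B, Loans to banks −$9B, Foreign assets −$77B
  Liabilities: Bank reserves −$154B, Currency in circulation +$83B
Monetary base = currency + reserves: +$83B + (−$154B) = -$71 billion.

-$71 billion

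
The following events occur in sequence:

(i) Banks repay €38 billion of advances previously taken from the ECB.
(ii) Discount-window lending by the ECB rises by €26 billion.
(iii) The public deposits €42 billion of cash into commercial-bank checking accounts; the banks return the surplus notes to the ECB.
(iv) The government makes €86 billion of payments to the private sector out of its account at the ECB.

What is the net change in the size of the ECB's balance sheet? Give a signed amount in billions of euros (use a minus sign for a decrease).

Discount-window repayment €38 billion: an ECB asset is shed → −€38B.
Discount-window loan €26 billion: an ECB asset is acquired → +€26B.
Currency deposit €42 billion: only the composition of liabilities changes → 0.
Government spending €86 billion: only the composition of liabilities changes → 0.
Net: −38 + 26 + 0 + 0 = -€12 billion.

-€12 billion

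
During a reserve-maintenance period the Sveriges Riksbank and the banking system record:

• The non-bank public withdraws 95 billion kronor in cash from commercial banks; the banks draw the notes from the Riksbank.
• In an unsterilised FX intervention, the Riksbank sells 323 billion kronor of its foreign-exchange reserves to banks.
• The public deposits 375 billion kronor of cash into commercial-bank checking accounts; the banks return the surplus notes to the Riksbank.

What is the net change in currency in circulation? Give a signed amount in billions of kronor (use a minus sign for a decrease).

Currency withdrawal 95 billion kronor: notes leave the central bank → +95B.
FX sale 323 billion kronor: no currency enters or leaves circulation → 0.
Currency deposit 375 billion kronor: notes return to the central bank → −375B.
Net: 95 + 0 − 375 = -280 billion.

-280 billion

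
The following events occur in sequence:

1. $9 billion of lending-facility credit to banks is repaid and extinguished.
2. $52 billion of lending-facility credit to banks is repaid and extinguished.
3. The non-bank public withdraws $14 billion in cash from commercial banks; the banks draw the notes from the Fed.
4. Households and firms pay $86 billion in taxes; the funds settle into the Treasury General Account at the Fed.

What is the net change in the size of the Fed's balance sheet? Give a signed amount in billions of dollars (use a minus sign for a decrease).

Fed balance sheet:
  Assets:      Loans to banks −$61B
  Liabilities: Bank reserves −$161B, Currency in circulation +$14B, Government deposits +$86B
Commercial banking system:
  Assets:      Reserves at CB −$161B
  Liabilities: Checkable deposits −$100B, Borrowings from CB −$61B
Change in total Fed assets = -$61 billion.

-$61 billion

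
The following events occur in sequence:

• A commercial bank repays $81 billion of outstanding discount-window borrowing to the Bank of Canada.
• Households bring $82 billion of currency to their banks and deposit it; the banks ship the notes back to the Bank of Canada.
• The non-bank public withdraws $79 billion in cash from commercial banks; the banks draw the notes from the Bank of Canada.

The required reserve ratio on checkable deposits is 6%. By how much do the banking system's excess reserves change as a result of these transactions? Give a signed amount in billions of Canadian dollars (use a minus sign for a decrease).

-$78.18 billion

Discount-window repayment $81 billion: reserves −$81B, deposits 0.
Currency deposit $82 billion: reserves +$82B, deposits +$82B.
Currency withdrawal $79 billion: reserves −$79B, deposits −$79B.
Totals: Δreserves = −$78B, Δdeposits = +$3B.
Δrequired reserves = 6% × +$3B = +$0.18B.
Δexcess reserves = Δreserves − Δrequired = −$78B − (+$0.18B) = -$78.18 billion.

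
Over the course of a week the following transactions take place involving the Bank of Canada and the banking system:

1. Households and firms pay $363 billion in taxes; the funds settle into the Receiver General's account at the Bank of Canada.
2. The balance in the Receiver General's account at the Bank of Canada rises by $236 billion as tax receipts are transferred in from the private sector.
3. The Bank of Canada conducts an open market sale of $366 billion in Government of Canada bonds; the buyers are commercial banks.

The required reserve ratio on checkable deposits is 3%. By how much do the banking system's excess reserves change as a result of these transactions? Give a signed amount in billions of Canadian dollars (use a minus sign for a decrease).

Government account inflow $363 billion: reserves −$363B, deposits −$363B.
Government account inflow $236 billion: reserves −$236B, deposits −$236B.
OMO sale (to banks) $366 billion: reserves −$366B, deposits 0.
Totals: Δreserves = −$965B, Δdeposits = −$599B.
Δrequired reserves = 3% × −$599B = −$17.97B.
Δexcess reserves = Δreserves − Δrequired = −$965B − (−$17.97B) = -$947.03 billion.

-$947.03 billion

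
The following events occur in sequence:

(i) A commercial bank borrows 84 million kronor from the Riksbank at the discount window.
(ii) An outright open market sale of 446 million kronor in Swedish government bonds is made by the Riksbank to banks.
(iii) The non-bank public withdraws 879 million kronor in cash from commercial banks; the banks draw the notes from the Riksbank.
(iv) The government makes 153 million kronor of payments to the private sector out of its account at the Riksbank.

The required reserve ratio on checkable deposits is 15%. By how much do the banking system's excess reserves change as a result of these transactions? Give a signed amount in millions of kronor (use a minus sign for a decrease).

-979.1 million

Discount-window loan 84 million kronor: reserves +84M, deposits 0.
OMO sale (to banks) 446 million kronor: reserves −446M, deposits 0.
Currency withdrawal 879 million kronor: reserves −879M, deposits −879M.
Government spending 153 million kronor: reserves +153M, deposits +153M.
Totals: Δreserves = −1088M, Δdeposits = −726M.
Δrequired reserves = 15% × −726M = −108.9M.
Δexcess reserves = Δreserves − Δrequired = −1088M − (−108.9M) = -979.1 million.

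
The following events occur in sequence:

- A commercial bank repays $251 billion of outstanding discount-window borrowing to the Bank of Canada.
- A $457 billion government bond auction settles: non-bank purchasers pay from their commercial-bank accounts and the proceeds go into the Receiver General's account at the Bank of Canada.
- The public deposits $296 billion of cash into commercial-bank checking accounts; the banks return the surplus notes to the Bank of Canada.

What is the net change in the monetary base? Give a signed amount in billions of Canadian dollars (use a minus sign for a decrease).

-$708 billion

Bank of Canada balance sheet:
  Assets:      Loans to banks −$251B
  Liabilities: Bank reserves −$412B, Currency in circulation −$296B, Government deposits +$457B
Commercial banking system:
  Assets:      Reserves at CB −$412B
  Liabilities: Checkable deposits −$161B, Borrowings from CB −$251B
Monetary base = currency + reserves: −$296B + (−$412B) = -$708 billion.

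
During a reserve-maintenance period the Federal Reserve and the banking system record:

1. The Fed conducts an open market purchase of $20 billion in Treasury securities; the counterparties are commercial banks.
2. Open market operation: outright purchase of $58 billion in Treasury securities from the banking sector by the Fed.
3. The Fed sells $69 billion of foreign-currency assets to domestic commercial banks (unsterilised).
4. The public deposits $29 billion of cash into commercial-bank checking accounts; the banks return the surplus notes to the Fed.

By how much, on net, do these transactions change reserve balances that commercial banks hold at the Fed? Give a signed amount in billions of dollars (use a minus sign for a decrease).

+$38 billion

Fed balance sheet:
  Assets:      Securities +$78B, Foreign assets −$69B
  Liabilities: Bank reserves +$38B, Currency in circulation −$29B
So the change in reserve balances that commercial banks hold at the Fed is +$38 billion.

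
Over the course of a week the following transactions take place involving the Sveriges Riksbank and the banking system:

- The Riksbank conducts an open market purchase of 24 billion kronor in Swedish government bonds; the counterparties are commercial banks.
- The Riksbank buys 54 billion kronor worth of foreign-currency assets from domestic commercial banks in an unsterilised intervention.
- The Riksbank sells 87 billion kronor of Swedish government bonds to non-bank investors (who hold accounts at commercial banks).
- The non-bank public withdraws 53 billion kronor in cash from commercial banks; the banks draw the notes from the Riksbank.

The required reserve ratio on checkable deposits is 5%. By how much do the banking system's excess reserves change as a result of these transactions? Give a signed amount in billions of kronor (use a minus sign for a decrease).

-55 billion

OMO purchase (from banks) 24 billion kronor: reserves +24B, deposits 0.
FX purchase 54 billion kronor: reserves +54B, deposits 0.
Asset sale (to non-banks) 87 billion kronor: reserves −87B, deposits −87B.
Currency withdrawal 53 billion kronor: reserves −53B, deposits −53B.
Totals: Δreserves = −62B, Δdeposits = −140B.
Δrequired reserves = 5% × −140B = −7B.
Δexcess reserves = Δreserves − Δrequired = −62B − (−7B) = -55 billion.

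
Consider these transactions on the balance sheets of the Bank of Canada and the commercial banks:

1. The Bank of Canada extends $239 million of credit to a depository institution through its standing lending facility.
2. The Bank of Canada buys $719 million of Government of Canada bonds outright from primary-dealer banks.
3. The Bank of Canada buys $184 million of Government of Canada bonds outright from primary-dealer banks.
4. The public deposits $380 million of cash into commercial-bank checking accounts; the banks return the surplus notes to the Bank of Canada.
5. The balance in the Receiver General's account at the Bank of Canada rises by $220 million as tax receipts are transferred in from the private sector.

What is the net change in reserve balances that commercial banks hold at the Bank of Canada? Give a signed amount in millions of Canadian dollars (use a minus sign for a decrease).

+$1302 million

Bank of Canada balance sheet:
  Assets:      Securities +$903M, Loans to banks +$239M
  Liabilities: Bank reserves +$1302M, Currency in circulation −$380M, Government deposits +$220M
Commercial banking system:
  Assets:      Reserves at CB +$1302M, Securities −$903M
  Liabilities: Checkable deposits +$160M, Borrowings from CB +$239M
So the change in reserve balances that commercial banks hold at the Bank of Canada is +$1302 million.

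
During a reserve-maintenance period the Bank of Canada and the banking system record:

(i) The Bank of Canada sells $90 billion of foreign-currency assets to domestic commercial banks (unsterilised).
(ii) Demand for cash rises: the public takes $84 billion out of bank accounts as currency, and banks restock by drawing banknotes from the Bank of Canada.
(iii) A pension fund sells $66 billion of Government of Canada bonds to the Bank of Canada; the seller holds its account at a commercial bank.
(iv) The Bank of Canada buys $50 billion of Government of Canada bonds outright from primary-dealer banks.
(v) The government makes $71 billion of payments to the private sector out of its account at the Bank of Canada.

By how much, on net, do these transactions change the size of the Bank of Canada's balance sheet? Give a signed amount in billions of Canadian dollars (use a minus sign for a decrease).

+$26 billion

Bank of Canada balance sheet:
  Assets:      Securities +$116B, Foreign assets −$90B
  Liabilities: Bank reserves +$13B, Currency in circulation +$84B, Government deposits −$71B
Change in total Bank of Canada assets = +$26 billion.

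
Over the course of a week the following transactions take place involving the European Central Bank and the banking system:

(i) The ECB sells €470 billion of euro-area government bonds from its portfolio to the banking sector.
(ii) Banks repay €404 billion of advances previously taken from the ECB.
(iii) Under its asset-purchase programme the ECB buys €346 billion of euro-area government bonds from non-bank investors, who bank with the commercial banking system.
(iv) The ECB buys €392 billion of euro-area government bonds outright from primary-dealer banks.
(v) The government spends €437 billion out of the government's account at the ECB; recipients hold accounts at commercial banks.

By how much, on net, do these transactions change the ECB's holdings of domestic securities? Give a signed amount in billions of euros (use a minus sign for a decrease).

ECB balance sheet:
  Assets:      Securities +€268B, Loans to banks −€404B
  Liabilities: Bank reserves +€301B, Government deposits −€437B
Commercial banking system:
  Assets:      Reserves at CB +€301B, Securities +€78B
  Liabilities: Checkable deposits +€783B, Borrowings from CB −€404B
So the change in the ECB's holdings of domestic securities is +€268 billion.

+€268 billion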